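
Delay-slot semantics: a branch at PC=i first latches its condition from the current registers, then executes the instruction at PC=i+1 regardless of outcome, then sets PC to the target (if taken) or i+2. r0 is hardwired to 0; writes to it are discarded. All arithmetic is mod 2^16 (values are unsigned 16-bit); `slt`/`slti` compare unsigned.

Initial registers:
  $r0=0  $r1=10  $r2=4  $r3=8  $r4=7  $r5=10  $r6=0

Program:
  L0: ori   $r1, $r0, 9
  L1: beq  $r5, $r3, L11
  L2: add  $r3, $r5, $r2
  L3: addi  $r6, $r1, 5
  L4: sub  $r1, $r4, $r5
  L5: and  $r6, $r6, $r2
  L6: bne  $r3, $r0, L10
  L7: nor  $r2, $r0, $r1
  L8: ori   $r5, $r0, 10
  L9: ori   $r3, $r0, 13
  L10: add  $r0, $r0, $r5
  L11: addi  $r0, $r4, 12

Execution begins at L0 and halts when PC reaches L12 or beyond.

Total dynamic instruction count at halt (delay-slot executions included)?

10

[0] ori   $r1, $r0, 9  →  {$r0:0, $r1:9, $r2:4, $r3:8, $r4:7, $r5:10, $r6:0}
[1] beq  $r5, $r3, L11  →  {$r0:0, $r1:9, $r2:4, $r3:8, $r4:7, $r5:10, $r6:0}  ⟨branch fallthrough⟩
[2] add  $r3, $r5, $r2  →  {$r0:0, $r1:9, $r2:4, $r3:14, $r4:7, $r5:10, $r6:0}
[3] addi  $r6, $r1, 5  →  {$r0:0, $r1:9, $r2:4, $r3:14, $r4:7, $r5:10, $r6:14}
[4] sub  $r1, $r4, $r5  →  {$r0:0, $r1:65533, $r2:4, $r3:14, $r4:7, $r5:10, $r6:14}
[5] and  $r6, $r6, $r2  →  {$r0:0, $r1:65533, $r2:4, $r3:14, $r4:7, $r5:10, $r6:4}
[6] bne  $r3, $r0, L10  →  {$r0:0, $r1:65533, $r2:4, $r3:14, $r4:7, $r5:10, $r6:4}  ⟨branch taken⟩
[7] nor  $r2, $r0, $r1  →  {$r0:0, $r1:65533, $r2:2, $r3:14, $r4:7, $r5:10, $r6:4}
[10] add  $r0, $r0, $r5  →  {$r0:0, $r1:65533, $r2:2, $r3:14, $r4:7, $r5:10, $r6:4}
[11] addi  $r0, $r4, 12  →  {$r0:0, $r1:65533, $r2:2, $r3:14, $r4:7, $r5:10, $r6:4}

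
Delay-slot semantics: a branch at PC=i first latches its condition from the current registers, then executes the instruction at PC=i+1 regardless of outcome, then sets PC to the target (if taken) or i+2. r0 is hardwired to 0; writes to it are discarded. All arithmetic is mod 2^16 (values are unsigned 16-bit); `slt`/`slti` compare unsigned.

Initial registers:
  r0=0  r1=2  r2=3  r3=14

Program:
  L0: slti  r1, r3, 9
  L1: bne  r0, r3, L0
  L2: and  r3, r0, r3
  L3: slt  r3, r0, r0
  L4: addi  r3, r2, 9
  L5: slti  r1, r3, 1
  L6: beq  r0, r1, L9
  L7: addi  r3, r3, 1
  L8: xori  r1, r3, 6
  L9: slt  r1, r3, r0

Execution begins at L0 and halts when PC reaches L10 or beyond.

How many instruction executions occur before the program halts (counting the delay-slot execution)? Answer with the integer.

  step pc=0: slti  r1, r3, 9  regs=(0,0,3,14)
  step pc=1: bne  r0, r3, L0  cond=T  regs=(0,0,3,14)
  step pc=2: and  r3, r0, r3  regs=(0,0,3,0)
  step pc=0: slti  r1, r3, 9  regs=(0,1,3,0)
  step pc=1: bne  r0, r3, L0  cond=F  regs=(0,1,3,0)
  step pc=2: and  r3, r0, r3  regs=(0,1,3,0)
  step pc=3: slt  r3, r0, r0  regs=(0,1,3,0)
  step pc=4: addi  r3, r2, 9  regs=(0,1,3,12)
  step pc=5: slti  r1, r3, 1  regs=(0,0,3,12)
  step pc=6: beq  r0, r1, L9  cond=T  regs=(0,0,3,12)
  step pc=7: addi  r3, r3, 1  regs=(0,0,3,13)
  step pc=9: slt  r1, r3, r0  regs=(0,0,3,13)

12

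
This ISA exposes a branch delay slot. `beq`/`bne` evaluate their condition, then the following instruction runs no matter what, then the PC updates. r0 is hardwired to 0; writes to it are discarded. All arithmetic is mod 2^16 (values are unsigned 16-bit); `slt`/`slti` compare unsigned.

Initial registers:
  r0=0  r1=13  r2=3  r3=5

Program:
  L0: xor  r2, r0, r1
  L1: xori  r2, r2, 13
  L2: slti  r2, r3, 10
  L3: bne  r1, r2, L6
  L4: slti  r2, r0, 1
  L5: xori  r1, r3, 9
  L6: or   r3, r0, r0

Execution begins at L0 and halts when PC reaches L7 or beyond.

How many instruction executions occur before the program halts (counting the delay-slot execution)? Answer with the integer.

PC=0  xor  r2, r0, r1        | r0=0 r1=13 r2=13 r3=5
PC=1  xori  r2, r2, 13       | r0=0 r1=13 r2=0 r3=5
PC=2  slti  r2, r3, 10       | r0=0 r1=13 r2=1 r3=5
PC=3  bne  r1, r2, L6        | r0=0 r1=13 r2=1 r3=5  [TAKEN]
PC=4  slti  r2, r0, 1        | r0=0 r1=13 r2=1 r3=5
PC=6  or   r3, r0, r0        | r0=0 r1=13 r2=1 r3=0

6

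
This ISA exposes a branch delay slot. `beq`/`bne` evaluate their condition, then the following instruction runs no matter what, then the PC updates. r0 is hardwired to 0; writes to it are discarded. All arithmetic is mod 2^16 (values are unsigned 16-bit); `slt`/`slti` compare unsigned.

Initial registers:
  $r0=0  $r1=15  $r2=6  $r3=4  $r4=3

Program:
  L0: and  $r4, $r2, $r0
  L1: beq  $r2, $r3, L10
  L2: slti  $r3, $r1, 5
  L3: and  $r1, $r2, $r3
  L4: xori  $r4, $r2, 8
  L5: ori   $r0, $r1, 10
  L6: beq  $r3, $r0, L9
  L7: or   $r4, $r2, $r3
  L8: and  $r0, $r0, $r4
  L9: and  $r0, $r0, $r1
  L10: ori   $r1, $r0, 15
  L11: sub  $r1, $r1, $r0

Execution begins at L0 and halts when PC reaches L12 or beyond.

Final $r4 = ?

#0 and  $r4, $r2, $r0 ; 0/15/6/4/0
#1 beq  $r2, $r3, L10 ; 0/15/6/4/0 ; →fallthru
#2 slti  $r3, $r1, 5 ; 0/15/6/0/0
#3 and  $r1, $r2, $r3 ; 0/0/6/0/0
#4 xori  $r4, $r2, 8 ; 0/0/6/0/14
#5 ori   $r0, $r1, 10 ; 0/0/6/0/14
#6 beq  $r3, $r0, L9 ; 0/0/6/0/14 ; →target
#7 or   $r4, $r2, $r3 ; 0/0/6/0/6
#9 and  $r0, $r0, $r1 ; 0/0/6/0/6
#10 ori   $r1, $r0, 15 ; 0/15/6/0/6
#11 sub  $r1, $r1, $r0 ; 0/15/6/0/6

6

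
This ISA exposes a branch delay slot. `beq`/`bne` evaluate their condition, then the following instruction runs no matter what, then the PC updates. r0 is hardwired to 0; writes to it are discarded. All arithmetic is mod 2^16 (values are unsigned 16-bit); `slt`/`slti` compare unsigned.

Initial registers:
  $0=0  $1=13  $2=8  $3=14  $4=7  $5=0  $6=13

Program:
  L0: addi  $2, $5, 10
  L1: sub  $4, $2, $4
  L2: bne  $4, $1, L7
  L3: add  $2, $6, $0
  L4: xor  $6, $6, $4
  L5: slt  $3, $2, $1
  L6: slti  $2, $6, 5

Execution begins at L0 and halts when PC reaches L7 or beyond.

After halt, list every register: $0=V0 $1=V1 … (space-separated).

$0=0 $1=13 $2=13 $3=14 $4=3 $5=0 $6=13

  step pc=0: addi  $2, $5, 10  regs=(0,13,10,14,7,0,13)
  step pc=1: sub  $4, $2, $4  regs=(0,13,10,14,3,0,13)
  step pc=2: bne  $4, $1, L7  cond=T  regs=(0,13,10,14,3,0,13)
  step pc=3: add  $2, $6, $0  regs=(0,13,13,14,3,0,13)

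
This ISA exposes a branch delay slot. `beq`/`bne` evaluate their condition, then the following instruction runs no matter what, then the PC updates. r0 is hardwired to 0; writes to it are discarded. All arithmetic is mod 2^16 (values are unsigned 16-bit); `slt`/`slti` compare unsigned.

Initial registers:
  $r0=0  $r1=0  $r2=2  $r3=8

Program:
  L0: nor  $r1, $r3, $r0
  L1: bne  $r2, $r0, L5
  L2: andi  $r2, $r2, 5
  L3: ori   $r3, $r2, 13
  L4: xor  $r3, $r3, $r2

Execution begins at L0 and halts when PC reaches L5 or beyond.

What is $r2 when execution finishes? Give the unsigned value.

0

  step pc=0: nor  $r1, $r3, $r0  regs=(0,65527,2,8)
  step pc=1: bne  $r2, $r0, L5  cond=T  regs=(0,65527,2,8)
  step pc=2: andi  $r2, $r2, 5  regs=(0,65527,0,8)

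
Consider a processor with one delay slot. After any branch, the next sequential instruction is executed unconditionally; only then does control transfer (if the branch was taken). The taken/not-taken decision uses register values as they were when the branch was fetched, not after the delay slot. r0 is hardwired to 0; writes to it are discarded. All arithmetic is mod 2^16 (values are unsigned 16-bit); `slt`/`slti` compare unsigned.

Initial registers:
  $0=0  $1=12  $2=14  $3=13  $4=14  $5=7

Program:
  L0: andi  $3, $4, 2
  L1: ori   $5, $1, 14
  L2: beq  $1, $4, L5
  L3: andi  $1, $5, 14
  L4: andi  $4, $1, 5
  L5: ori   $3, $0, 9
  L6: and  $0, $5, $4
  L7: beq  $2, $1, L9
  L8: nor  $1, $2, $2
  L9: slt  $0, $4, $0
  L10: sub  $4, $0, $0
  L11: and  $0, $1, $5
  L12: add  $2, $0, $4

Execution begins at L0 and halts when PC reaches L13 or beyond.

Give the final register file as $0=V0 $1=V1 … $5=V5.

  step pc=0: andi  $3, $4, 2  regs=(0,12,14,2,14,7)
  step pc=1: ori   $5, $1, 14  regs=(0,12,14,2,14,14)
  step pc=2: beq  $1, $4, L5  cond=F  regs=(0,12,14,2,14,14)
  step pc=3: andi  $1, $5, 14  regs=(0,14,14,2,14,14)
  step pc=4: andi  $4, $1, 5  regs=(0,14,14,2,4,14)
  step pc=5: ori   $3, $0, 9  regs=(0,14,14,9,4,14)
  step pc=6: and  $0, $5, $4  regs=(0,14,14,9,4,14)
  step pc=7: beq  $2, $1, L9  cond=T  regs=(0,14,14,9,4,14)
  step pc=8: nor  $1, $2, $2  regs=(0,65521,14,9,4,14)
  step pc=9: slt  $0, $4, $0  regs=(0,65521,14,9,4,14)
  step pc=10: sub  $4, $0, $0  regs=(0,65521,14,9,0,14)
  step pc=11: and  $0, $1, $5  regs=(0,65521,14,9,0,14)
  step pc=12: add  $2, $0, $4  regs=(0,65521,0,9,0,14)

$0=0 $1=65521 $2=0 $3=9 $4=0 $5=14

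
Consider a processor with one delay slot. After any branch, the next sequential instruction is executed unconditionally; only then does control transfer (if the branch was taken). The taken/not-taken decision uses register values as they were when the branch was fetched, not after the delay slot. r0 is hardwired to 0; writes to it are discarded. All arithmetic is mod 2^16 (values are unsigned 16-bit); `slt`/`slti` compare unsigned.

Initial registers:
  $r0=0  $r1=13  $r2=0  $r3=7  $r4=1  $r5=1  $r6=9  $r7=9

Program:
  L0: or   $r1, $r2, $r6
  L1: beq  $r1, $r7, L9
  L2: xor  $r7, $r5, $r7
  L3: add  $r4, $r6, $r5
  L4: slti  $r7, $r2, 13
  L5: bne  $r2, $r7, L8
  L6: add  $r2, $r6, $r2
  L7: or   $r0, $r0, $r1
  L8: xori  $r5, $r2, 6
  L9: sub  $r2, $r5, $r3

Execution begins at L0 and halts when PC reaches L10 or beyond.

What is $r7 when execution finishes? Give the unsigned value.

  step pc=0: or   $r1, $r2, $r6  regs=(0,9,0,7,1,1,9,9)
  step pc=1: beq  $r1, $r7, L9  cond=T  regs=(0,9,0,7,1,1,9,9)
  step pc=2: xor  $r7, $r5, $r7  regs=(0,9,0,7,1,1,9,8)
  step pc=9: sub  $r2, $r5, $r3  regs=(0,9,65530,7,1,1,9,8)

8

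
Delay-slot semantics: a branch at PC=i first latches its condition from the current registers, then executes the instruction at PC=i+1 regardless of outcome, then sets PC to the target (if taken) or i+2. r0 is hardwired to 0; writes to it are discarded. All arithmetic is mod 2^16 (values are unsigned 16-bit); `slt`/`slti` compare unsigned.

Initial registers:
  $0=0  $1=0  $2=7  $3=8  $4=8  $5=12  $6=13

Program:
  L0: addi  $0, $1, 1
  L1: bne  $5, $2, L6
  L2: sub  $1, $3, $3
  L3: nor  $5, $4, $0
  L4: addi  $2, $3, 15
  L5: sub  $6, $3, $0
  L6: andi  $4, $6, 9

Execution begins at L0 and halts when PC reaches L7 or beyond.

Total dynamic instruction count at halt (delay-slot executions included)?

4

  step pc=0: addi  $0, $1, 1  regs=(0,0,7,8,8,12,13)
  step pc=1: bne  $5, $2, L6  cond=T  regs=(0,0,7,8,8,12,13)
  step pc=2: sub  $1, $3, $3  regs=(0,0,7,8,8,12,13)
  step pc=6: andi  $4, $6, 9  regs=(0,0,7,8,9,12,13)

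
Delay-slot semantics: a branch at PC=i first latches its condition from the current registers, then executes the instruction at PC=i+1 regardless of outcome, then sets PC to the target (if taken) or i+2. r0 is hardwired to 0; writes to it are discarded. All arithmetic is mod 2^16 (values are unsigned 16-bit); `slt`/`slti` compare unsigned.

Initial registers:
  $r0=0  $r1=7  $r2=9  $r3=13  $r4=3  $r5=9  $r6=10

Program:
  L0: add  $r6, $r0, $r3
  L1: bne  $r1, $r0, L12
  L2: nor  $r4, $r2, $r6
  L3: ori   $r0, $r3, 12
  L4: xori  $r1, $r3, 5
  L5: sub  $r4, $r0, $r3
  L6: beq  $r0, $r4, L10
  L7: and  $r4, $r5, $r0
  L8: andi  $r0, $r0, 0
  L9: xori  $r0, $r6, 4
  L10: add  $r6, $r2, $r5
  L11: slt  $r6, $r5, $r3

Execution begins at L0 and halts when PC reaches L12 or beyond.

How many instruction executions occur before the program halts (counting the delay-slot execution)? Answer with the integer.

#0 add  $r6, $r0, $r3 ; 0/7/9/13/3/9/13
#1 bne  $r1, $r0, L12 ; 0/7/9/13/3/9/13 ; →target
#2 nor  $r4, $r2, $r6 ; 0/7/9/13/65522/9/13

3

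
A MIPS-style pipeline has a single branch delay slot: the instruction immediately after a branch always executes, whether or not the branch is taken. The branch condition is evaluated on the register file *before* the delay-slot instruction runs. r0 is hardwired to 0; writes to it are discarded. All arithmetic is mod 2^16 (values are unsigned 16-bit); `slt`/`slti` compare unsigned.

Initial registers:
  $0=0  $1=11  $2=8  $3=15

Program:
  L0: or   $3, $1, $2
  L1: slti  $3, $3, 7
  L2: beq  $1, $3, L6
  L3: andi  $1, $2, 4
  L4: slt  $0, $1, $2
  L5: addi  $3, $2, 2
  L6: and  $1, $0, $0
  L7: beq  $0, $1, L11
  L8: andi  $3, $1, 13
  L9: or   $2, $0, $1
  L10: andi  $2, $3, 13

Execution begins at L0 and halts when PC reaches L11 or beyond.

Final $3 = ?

0

[0] or   $3, $1, $2  →  {$0:0, $1:11, $2:8, $3:11}
[1] slti  $3, $3, 7  →  {$0:0, $1:11, $2:8, $3:0}
[2] beq  $1, $3, L6  →  {$0:0, $1:11, $2:8, $3:0}  ⟨branch fallthrough⟩
[3] andi  $1, $2, 4  →  {$0:0, $1:0, $2:8, $3:0}
[4] slt  $0, $1, $2  →  {$0:0, $1:0, $2:8, $3:0}
[5] addi  $3, $2, 2  →  {$0:0, $1:0, $2:8, $3:10}
[6] and  $1, $0, $0  →  {$0:0, $1:0, $2:8, $3:10}
[7] beq  $0, $1, L11  →  {$0:0, $1:0, $2:8, $3:10}  ⟨branch taken⟩
[8] andi  $3, $1, 13  →  {$0:0, $1:0, $2:8, $3:0}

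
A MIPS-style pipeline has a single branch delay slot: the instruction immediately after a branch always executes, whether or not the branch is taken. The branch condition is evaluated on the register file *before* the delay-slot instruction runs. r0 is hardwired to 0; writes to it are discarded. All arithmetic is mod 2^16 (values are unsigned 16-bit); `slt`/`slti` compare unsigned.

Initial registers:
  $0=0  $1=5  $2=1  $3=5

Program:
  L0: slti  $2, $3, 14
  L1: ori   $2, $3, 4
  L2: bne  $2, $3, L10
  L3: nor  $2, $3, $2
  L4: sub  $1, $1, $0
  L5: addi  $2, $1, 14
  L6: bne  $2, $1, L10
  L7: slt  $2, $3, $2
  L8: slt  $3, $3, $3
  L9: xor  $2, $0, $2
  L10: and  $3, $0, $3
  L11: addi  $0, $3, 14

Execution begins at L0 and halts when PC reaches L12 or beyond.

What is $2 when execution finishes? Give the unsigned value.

1

  step pc=0: slti  $2, $3, 14  regs=(0,5,1,5)
  step pc=1: ori   $2, $3, 4  regs=(0,5,5,5)
  step pc=2: bne  $2, $3, L10  cond=F  regs=(0,5,5,5)
  step pc=3: nor  $2, $3, $2  regs=(0,5,65530,5)
  step pc=4: sub  $1, $1, $0  regs=(0,5,65530,5)
  step pc=5: addi  $2, $1, 14  regs=(0,5,19,5)
  step pc=6: bne  $2, $1, L10  cond=T  regs=(0,5,19,5)
  step pc=7: slt  $2, $3, $2  regs=(0,5,1,5)
  step pc=10: and  $3, $0, $3  regs=(0,5,1,0)
  step pc=11: addi  $0, $3, 14  regs=(0,5,1,0)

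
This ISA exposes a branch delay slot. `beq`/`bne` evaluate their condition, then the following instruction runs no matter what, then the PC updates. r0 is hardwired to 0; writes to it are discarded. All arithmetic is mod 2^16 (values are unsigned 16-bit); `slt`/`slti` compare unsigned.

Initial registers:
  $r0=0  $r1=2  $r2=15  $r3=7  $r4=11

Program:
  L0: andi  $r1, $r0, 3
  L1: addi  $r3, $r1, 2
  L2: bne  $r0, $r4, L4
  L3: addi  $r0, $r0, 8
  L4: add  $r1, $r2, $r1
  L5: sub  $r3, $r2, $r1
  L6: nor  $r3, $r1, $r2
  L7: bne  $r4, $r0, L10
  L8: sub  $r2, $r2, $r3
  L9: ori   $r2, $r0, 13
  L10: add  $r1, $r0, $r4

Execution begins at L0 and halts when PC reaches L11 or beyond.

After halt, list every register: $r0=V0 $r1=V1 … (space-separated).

$r0=0 $r1=11 $r2=31 $r3=65520 $r4=11

  step pc=0: andi  $r1, $r0, 3  regs=(0,0,15,7,11)
  step pc=1: addi  $r3, $r1, 2  regs=(0,0,15,2,11)
  step pc=2: bne  $r0, $r4, L4  cond=T  regs=(0,0,15,2,11)
  step pc=3: addi  $r0, $r0, 8  regs=(0,0,15,2,11)
  step pc=4: add  $r1, $r2, $r1  regs=(0,15,15,2,11)
  step pc=5: sub  $r3, $r2, $r1  regs=(0,15,15,0,11)
  step pc=6: nor  $r3, $r1, $r2  regs=(0,15,15,65520,11)
  step pc=7: bne  $r4, $r0, L10  cond=T  regs=(0,15,15,65520,11)
  step pc=8: sub  $r2, $r2, $r3  regs=(0,15,31,65520,11)
  step pc=10: add  $r1, $r0, $r4  regs=(0,11,31,65520,11)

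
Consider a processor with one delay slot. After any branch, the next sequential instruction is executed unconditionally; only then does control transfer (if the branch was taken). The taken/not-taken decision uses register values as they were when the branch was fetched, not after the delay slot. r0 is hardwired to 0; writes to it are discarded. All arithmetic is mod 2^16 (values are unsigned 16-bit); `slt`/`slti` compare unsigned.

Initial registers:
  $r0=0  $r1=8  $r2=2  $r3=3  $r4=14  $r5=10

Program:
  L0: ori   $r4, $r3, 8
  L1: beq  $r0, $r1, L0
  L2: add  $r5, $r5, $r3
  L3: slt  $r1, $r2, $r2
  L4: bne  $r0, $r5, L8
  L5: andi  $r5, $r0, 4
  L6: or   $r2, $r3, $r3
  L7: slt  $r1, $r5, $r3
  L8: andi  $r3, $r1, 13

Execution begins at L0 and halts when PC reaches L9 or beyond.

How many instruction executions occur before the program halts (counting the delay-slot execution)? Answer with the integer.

7

PC=0  ori   $r4, $r3, 8      | $r0=0 $r1=8 $r2=2 $r3=3 $r4=11 $r5=10
PC=1  beq  $r0, $r1, L0      | $r0=0 $r1=8 $r2=2 $r3=3 $r4=11 $r5=10  [not taken]
PC=2  add  $r5, $r5, $r3     | $r0=0 $r1=8 $r2=2 $r3=3 $r4=11 $r5=13
PC=3  slt  $r1, $r2, $r2     | $r0=0 $r1=0 $r2=2 $r3=3 $r4=11 $r5=13
PC=4  bne  $r0, $r5, L8      | $r0=0 $r1=0 $r2=2 $r3=3 $r4=11 $r5=13  [TAKEN]
PC=5  andi  $r5, $r0, 4      | $r0=0 $r1=0 $r2=2 $r3=3 $r4=11 $r5=0
PC=8  andi  $r3, $r1, 13     | $r0=0 $r1=0 $r2=2 $r3=0 $r4=11 $r5=0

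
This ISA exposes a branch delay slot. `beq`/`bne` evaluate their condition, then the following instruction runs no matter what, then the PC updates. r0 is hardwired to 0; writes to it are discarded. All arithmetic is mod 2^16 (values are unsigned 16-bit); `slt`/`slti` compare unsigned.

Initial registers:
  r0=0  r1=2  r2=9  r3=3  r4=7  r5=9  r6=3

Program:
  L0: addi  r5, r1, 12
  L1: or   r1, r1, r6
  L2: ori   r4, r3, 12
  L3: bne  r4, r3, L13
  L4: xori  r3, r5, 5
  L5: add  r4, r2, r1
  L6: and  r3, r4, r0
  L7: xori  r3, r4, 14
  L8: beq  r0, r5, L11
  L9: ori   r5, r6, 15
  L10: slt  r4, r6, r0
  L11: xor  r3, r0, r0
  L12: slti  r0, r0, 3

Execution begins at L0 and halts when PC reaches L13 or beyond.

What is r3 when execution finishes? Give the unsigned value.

11

[0] addi  r5, r1, 12  →  {r0:0, r1:2, r2:9, r3:3, r4:7, r5:14, r6:3}
[1] or   r1, r1, r6  →  {r0:0, r1:3, r2:9, r3:3, r4:7, r5:14, r6:3}
[2] ori   r4, r3, 12  →  {r0:0, r1:3, r2:9, r3:3, r4:15, r5:14, r6:3}
[3] bne  r4, r3, L13  →  {r0:0, r1:3, r2:9, r3:3, r4:15, r5:14, r6:3}  ⟨branch taken⟩
[4] xori  r3, r5, 5  →  {r0:0, r1:3, r2:9, r3:11, r4:15, r5:14, r6:3}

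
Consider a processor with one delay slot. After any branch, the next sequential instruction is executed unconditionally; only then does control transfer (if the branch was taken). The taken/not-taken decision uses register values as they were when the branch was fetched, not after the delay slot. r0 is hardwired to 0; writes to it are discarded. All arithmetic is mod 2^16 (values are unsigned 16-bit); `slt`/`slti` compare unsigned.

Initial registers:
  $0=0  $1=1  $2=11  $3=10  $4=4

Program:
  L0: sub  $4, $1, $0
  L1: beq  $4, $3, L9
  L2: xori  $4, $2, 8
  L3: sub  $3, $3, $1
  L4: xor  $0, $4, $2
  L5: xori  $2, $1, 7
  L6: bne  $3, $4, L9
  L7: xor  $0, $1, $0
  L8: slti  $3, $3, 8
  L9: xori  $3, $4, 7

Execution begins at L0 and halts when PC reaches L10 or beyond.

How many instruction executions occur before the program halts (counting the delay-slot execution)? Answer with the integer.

  step pc=0: sub  $4, $1, $0  regs=(0,1,11,10,1)
  step pc=1: beq  $4, $3, L9  cond=F  regs=(0,1,11,10,1)
  step pc=2: xori  $4, $2, 8  regs=(0,1,11,10,3)
  step pc=3: sub  $3, $3, $1  regs=(0,1,11,9,3)
  step pc=4: xor  $0, $4, $2  regs=(0,1,11,9,3)
  step pc=5: xori  $2, $1, 7  regs=(0,1,6,9,3)
  step pc=6: bne  $3, $4, L9  cond=T  regs=(0,1,6,9,3)
  step pc=7: xor  $0, $1, $0  regs=(0,1,6,9,3)
  step pc=9: xori  $3, $4, 7  regs=(0,1,6,4,3)

9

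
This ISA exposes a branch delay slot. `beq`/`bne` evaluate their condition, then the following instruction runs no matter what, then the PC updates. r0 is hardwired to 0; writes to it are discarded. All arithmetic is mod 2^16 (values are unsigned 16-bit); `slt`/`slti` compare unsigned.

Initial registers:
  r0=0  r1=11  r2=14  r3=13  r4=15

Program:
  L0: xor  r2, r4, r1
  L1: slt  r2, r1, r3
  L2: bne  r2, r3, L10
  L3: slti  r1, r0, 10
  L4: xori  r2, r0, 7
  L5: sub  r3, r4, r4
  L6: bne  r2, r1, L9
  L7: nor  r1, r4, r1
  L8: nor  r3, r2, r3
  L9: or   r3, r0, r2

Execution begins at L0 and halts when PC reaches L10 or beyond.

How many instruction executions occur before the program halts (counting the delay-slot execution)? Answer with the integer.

  step pc=0: xor  r2, r4, r1  regs=(0,11,4,13,15)
  step pc=1: slt  r2, r1, r3  regs=(0,11,1,13,15)
  step pc=2: bne  r2, r3, L10  cond=T  regs=(0,11,1,13,15)
  step pc=3: slti  r1, r0, 10  regs=(0,1,1,13,15)

4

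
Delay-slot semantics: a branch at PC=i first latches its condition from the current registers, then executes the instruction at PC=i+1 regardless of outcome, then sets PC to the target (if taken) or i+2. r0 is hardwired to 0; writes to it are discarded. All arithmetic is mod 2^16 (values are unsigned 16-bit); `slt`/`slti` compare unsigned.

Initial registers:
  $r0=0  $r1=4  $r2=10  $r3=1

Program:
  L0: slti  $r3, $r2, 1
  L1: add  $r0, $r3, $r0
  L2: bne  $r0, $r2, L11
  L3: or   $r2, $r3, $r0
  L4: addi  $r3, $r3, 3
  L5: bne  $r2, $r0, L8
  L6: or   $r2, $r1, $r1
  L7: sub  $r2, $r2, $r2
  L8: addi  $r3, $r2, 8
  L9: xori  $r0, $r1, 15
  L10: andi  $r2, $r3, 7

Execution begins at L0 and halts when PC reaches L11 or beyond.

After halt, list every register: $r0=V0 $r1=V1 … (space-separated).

$r0=0 $r1=4 $r2=0 $r3=0

PC=0  slti  $r3, $r2, 1      | $r0=0 $r1=4 $r2=10 $r3=0
PC=1  add  $r0, $r3, $r0     | $r0=0 $r1=4 $r2=10 $r3=0
PC=2  bne  $r0, $r2, L11     | $r0=0 $r1=4 $r2=10 $r3=0  [TAKEN]
PC=3  or   $r2, $r3, $r0     | $r0=0 $r1=4 $r2=0 $r3=0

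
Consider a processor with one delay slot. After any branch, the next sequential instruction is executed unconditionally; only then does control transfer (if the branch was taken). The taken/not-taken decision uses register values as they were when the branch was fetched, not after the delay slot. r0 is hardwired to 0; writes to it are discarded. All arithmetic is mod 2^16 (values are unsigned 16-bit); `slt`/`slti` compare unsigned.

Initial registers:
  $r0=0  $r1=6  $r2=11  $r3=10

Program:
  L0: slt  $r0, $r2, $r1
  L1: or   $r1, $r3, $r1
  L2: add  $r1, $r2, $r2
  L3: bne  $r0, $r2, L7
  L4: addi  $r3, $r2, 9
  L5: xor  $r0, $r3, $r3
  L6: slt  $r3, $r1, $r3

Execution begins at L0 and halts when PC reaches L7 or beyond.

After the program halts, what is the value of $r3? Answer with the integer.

20

  step pc=0: slt  $r0, $r2, $r1  regs=(0,6,11,10)
  step pc=1: or   $r1, $r3, $r1  regs=(0,14,11,10)
  step pc=2: add  $r1, $r2, $r2  regs=(0,22,11,10)
  step pc=3: bne  $r0, $r2, L7  cond=T  regs=(0,22,11,10)
  step pc=4: addi  $r3, $r2, 9  regs=(0,22,11,20)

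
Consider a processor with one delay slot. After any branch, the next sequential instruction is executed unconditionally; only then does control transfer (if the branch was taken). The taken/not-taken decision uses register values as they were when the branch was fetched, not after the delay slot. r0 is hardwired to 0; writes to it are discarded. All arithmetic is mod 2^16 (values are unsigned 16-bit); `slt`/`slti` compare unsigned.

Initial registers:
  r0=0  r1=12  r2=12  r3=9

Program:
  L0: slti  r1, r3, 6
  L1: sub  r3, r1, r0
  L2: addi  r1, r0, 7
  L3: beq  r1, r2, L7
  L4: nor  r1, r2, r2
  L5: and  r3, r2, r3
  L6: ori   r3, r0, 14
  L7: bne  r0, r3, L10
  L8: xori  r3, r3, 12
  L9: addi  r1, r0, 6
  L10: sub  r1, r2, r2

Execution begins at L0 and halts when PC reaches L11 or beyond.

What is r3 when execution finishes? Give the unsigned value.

2

[0] slti  r1, r3, 6  →  {r0:0, r1:0, r2:12, r3:9}
[1] sub  r3, r1, r0  →  {r0:0, r1:0, r2:12, r3:0}
[2] addi  r1, r0, 7  →  {r0:0, r1:7, r2:12, r3:0}
[3] beq  r1, r2, L7  →  {r0:0, r1:7, r2:12, r3:0}  ⟨branch fallthrough⟩
[4] nor  r1, r2, r2  →  {r0:0, r1:65523, r2:12, r3:0}
[5] and  r3, r2, r3  →  {r0:0, r1:65523, r2:12, r3:0}
[6] ori   r3, r0, 14  →  {r0:0, r1:65523, r2:12, r3:14}
[7] bne  r0, r3, L10  →  {r0:0, r1:65523, r2:12, r3:14}  ⟨branch taken⟩
[8] xori  r3, r3, 12  →  {r0:0, r1:65523, r2:12, r3:2}
[10] sub  r1, r2, r2  →  {r0:0, r1:0, r2:12, r3:2}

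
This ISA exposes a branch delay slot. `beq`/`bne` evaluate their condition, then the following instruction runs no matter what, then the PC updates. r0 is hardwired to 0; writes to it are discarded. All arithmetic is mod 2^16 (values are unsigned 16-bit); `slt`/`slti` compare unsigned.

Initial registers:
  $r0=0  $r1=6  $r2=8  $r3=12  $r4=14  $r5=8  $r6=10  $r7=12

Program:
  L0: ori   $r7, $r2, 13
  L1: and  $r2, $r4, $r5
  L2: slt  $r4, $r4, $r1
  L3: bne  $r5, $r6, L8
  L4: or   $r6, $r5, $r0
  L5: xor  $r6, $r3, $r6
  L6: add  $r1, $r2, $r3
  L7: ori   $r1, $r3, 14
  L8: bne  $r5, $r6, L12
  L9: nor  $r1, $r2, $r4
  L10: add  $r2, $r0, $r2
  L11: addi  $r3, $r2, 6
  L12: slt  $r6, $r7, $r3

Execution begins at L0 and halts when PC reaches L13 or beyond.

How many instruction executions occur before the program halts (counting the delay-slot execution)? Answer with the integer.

10

#0 ori   $r7, $r2, 13 ; 0/6/8/12/14/8/10/13
#1 and  $r2, $r4, $r5 ; 0/6/8/12/14/8/10/13
#2 slt  $r4, $r4, $r1 ; 0/6/8/12/0/8/10/13
#3 bne  $r5, $r6, L8 ; 0/6/8/12/0/8/10/13 ; →target
#4 or   $r6, $r5, $r0 ; 0/6/8/12/0/8/8/13
#8 bne  $r5, $r6, L12 ; 0/6/8/12/0/8/8/13 ; →fallthru
#9 nor  $r1, $r2, $r4 ; 0/65527/8/12/0/8/8/13
#10 add  $r2, $r0, $r2 ; 0/65527/8/12/0/8/8/13
#11 addi  $r3, $r2, 6 ; 0/65527/8/14/0/8/8/13
#12 slt  $r6, $r7, $r3 ; 0/65527/8/14/0/8/1/13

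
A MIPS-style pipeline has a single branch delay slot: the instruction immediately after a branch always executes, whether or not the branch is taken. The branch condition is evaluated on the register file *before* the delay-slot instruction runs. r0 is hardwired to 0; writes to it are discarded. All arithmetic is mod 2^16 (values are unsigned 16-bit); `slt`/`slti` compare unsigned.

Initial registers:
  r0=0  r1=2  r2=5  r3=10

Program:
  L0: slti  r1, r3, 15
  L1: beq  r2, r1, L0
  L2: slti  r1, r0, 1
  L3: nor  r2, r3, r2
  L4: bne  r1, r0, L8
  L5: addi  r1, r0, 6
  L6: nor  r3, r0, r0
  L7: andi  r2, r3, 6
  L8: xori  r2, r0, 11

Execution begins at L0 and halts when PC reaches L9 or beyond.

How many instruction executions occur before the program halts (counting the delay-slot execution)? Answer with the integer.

[0] slti  r1, r3, 15  →  {r0:0, r1:1, r2:5, r3:10}
[1] beq  r2, r1, L0  →  {r0:0, r1:1, r2:5, r3:10}  ⟨branch fallthrough⟩
[2] slti  r1, r0, 1  →  {r0:0, r1:1, r2:5, r3:10}
[3] nor  r2, r3, r2  →  {r0:0, r1:1, r2:65520, r3:10}
[4] bne  r1, r0, L8  →  {r0:0, r1:1, r2:65520, r3:10}  ⟨branch taken⟩
[5] addi  r1, r0, 6  →  {r0:0, r1:6, r2:65520, r3:10}
[8] xori  r2, r0, 11  →  {r0:0, r1:6, r2:11, r3:10}

7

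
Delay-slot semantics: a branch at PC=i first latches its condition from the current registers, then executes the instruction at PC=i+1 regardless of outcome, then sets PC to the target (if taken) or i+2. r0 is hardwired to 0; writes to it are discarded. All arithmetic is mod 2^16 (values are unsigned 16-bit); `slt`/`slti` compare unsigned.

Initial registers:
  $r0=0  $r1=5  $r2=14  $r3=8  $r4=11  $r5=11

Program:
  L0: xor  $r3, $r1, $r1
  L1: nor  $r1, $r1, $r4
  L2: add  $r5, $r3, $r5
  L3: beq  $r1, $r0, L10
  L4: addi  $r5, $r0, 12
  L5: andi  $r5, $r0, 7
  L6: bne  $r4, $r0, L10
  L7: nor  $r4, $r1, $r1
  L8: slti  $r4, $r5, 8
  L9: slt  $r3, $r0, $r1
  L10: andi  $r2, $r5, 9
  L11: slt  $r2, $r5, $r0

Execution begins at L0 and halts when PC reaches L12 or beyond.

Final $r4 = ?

15

  step pc=0: xor  $r3, $r1, $r1  regs=(0,5,14,0,11,11)
  step pc=1: nor  $r1, $r1, $r4  regs=(0,65520,14,0,11,11)
  step pc=2: add  $r5, $r3, $r5  regs=(0,65520,14,0,11,11)
  step pc=3: beq  $r1, $r0, L10  cond=F  regs=(0,65520,14,0,11,11)
  step pc=4: addi  $r5, $r0, 12  regs=(0,65520,14,0,11,12)
  step pc=5: andi  $r5, $r0, 7  regs=(0,65520,14,0,11,0)
  step pc=6: bne  $r4, $r0, L10  cond=T  regs=(0,65520,14,0,11,0)
  step pc=7: nor  $r4, $r1, $r1  regs=(0,65520,14,0,15,0)
  step pc=10: andi  $r2, $r5, 9  regs=(0,65520,0,0,15,0)
  step pc=11: slt  $r2, $r5, $r0  regs=(0,65520,0,0,15,0)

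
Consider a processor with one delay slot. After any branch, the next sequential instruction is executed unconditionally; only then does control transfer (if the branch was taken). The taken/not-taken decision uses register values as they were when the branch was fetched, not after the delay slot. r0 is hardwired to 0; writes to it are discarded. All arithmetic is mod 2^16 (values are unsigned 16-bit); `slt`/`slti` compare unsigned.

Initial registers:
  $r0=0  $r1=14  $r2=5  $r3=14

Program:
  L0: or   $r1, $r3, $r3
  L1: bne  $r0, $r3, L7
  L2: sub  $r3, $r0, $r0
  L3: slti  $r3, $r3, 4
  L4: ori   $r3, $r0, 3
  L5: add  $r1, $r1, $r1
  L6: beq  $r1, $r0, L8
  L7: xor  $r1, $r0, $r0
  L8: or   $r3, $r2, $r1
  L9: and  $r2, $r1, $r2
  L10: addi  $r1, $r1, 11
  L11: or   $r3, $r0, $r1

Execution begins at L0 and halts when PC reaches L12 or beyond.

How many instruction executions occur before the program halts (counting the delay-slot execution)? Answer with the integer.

#0 or   $r1, $r3, $r3 ; 0/14/5/14
#1 bne  $r0, $r3, L7 ; 0/14/5/14 ; →target
#2 sub  $r3, $r0, $r0 ; 0/14/5/0
#7 xor  $r1, $r0, $r0 ; 0/0/5/0
#8 or   $r3, $r2, $r1 ; 0/0/5/5
#9 and  $r2, $r1, $r2 ; 0/0/0/5
#10 addi  $r1, $r1, 11 ; 0/11/0/5
#11 or   $r3, $r0, $r1 ; 0/11/0/11

8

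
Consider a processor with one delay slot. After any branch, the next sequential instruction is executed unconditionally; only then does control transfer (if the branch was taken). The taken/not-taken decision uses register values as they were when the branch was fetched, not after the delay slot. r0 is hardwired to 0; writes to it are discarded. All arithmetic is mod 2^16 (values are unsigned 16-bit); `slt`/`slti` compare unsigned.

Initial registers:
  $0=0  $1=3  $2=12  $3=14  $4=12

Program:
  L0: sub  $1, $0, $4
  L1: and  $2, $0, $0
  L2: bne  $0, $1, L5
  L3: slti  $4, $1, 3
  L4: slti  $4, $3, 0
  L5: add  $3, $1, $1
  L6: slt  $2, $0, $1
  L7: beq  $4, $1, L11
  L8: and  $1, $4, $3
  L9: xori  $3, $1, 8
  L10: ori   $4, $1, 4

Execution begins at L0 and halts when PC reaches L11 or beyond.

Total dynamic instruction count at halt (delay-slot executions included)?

#0 sub  $1, $0, $4 ; 0/65524/12/14/12
#1 and  $2, $0, $0 ; 0/65524/0/14/12
#2 bne  $0, $1, L5 ; 0/65524/0/14/12 ; →target
#3 slti  $4, $1, 3 ; 0/65524/0/14/0
#5 add  $3, $1, $1 ; 0/65524/0/65512/0
#6 slt  $2, $0, $1 ; 0/65524/1/65512/0
#7 beq  $4, $1, L11 ; 0/65524/1/65512/0 ; →fallthru
#8 and  $1, $4, $3 ; 0/0/1/65512/0
#9 xori  $3, $1, 8 ; 0/0/1/8/0
#10 ori   $4, $1, 4 ; 0/0/1/8/4

10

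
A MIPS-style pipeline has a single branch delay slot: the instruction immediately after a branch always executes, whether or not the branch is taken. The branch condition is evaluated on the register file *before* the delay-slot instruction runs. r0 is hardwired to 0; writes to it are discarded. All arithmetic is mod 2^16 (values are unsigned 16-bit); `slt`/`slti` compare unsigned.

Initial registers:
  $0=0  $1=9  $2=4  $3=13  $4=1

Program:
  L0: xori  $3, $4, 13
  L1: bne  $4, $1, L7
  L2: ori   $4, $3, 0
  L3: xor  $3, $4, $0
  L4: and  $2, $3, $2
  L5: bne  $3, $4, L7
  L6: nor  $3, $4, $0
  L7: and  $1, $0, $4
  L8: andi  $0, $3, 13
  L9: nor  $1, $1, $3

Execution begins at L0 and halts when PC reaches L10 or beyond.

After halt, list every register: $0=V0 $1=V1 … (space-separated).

$0=0 $1=65523 $2=4 $3=12 $4=12

  step pc=0: xori  $3, $4, 13  regs=(0,9,4,12,1)
  step pc=1: bne  $4, $1, L7  cond=T  regs=(0,9,4,12,1)
  step pc=2: ori   $4, $3, 0  regs=(0,9,4,12,12)
  step pc=7: and  $1, $0, $4  regs=(0,0,4,12,12)
  step pc=8: andi  $0, $3, 13  regs=(0,0,4,12,12)
  step pc=9: nor  $1, $1, $3  regs=(0,65523,4,12,12)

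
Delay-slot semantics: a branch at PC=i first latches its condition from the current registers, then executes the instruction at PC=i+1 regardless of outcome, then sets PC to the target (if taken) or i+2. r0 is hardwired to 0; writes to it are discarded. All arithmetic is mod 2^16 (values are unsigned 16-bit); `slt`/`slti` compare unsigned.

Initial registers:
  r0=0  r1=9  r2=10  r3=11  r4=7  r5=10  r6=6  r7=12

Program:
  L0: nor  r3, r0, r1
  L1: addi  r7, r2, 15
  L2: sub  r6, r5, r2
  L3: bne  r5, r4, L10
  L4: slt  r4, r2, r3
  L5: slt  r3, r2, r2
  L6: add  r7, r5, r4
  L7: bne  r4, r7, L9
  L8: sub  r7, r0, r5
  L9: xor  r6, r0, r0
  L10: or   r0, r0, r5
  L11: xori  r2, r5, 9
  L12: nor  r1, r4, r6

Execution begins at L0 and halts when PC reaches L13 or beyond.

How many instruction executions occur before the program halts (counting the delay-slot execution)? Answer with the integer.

#0 nor  r3, r0, r1 ; 0/9/10/65526/7/10/6/12
#1 addi  r7, r2, 15 ; 0/9/10/65526/7/10/6/25
#2 sub  r6, r5, r2 ; 0/9/10/65526/7/10/0/25
#3 bne  r5, r4, L10 ; 0/9/10/65526/7/10/0/25 ; →target
#4 slt  r4, r2, r3 ; 0/9/10/65526/1/10/0/25
#10 or   r0, r0, r5 ; 0/9/10/65526/1/10/0/25
#11 xori  r2, r5, 9 ; 0/9/3/65526/1/10/0/25
#12 nor  r1, r4, r6 ; 0/65534/3/65526/1/10/0/25

8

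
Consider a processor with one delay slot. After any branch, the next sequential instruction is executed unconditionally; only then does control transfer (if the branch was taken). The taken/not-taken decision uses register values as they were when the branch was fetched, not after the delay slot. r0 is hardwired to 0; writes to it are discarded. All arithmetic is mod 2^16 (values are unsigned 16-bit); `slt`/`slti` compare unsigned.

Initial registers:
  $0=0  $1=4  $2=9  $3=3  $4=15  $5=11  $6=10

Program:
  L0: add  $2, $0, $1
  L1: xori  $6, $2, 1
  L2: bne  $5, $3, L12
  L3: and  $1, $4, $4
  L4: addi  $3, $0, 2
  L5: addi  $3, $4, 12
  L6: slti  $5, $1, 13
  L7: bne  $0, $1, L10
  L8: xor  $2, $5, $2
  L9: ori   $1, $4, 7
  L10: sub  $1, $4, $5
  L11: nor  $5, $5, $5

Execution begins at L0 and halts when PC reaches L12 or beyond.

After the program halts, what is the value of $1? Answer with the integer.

[0] add  $2, $0, $1  →  {$0:0, $1:4, $2:4, $3:3, $4:15, $5:11, $6:10}
[1] xori  $6, $2, 1  →  {$0:0, $1:4, $2:4, $3:3, $4:15, $5:11, $6:5}
[2] bne  $5, $3, L12  →  {$0:0, $1:4, $2:4, $3:3, $4:15, $5:11, $6:5}  ⟨branch taken⟩
[3] and  $1, $4, $4  →  {$0:0, $1:15, $2:4, $3:3, $4:15, $5:11, $6:5}

15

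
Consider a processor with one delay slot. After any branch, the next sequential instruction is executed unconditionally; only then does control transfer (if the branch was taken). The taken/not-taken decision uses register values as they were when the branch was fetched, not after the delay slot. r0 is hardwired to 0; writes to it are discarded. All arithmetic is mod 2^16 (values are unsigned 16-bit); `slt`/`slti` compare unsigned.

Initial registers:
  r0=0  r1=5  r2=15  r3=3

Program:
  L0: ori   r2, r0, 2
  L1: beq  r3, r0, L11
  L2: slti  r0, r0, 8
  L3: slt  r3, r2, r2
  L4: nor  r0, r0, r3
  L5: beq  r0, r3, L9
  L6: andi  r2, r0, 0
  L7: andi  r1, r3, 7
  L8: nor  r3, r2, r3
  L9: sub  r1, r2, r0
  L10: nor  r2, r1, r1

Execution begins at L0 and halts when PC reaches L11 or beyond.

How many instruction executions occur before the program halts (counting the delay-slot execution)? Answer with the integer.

  step pc=0: ori   r2, r0, 2  regs=(0,5,2,3)
  step pc=1: beq  r3, r0, L11  cond=F  regs=(0,5,2,3)
  step pc=2: slti  r0, r0, 8  regs=(0,5,2,3)
  step pc=3: slt  r3, r2, r2  regs=(0,5,2,0)
  step pc=4: nor  r0, r0, r3  regs=(0,5,2,0)
  step pc=5: beq  r0, r3, L9  cond=T  regs=(0,5,2,0)
  step pc=6: andi  r2, r0, 0  regs=(0,5,0,0)
  step pc=9: sub  r1, r2, r0  regs=(0,0,0,0)
  step pc=10: nor  r2, r1, r1  regs=(0,0,65535,0)

9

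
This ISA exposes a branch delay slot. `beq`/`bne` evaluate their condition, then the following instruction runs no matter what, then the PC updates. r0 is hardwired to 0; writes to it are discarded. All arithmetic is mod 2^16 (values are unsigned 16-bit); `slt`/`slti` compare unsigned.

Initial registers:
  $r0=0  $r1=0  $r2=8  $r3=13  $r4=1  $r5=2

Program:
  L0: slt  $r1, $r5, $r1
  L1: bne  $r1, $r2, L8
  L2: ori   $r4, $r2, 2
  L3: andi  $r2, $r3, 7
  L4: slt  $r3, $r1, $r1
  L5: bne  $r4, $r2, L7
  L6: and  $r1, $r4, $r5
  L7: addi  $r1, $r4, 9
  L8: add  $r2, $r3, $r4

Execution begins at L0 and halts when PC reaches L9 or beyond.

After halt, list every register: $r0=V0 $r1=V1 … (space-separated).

$r0=0 $r1=0 $r2=23 $r3=13 $r4=10 $r5=2

PC=0  slt  $r1, $r5, $r1     | $r0=0 $r1=0 $r2=8 $r3=13 $r4=1 $r5=2
PC=1  bne  $r1, $r2, L8      | $r0=0 $r1=0 $r2=8 $r3=13 $r4=1 $r5=2  [TAKEN]
PC=2  ori   $r4, $r2, 2      | $r0=0 $r1=0 $r2=8 $r3=13 $r4=10 $r5=2
PC=8  add  $r2, $r3, $r4     | $r0=0 $r1=0 $r2=23 $r3=13 $r4=10 $r5=2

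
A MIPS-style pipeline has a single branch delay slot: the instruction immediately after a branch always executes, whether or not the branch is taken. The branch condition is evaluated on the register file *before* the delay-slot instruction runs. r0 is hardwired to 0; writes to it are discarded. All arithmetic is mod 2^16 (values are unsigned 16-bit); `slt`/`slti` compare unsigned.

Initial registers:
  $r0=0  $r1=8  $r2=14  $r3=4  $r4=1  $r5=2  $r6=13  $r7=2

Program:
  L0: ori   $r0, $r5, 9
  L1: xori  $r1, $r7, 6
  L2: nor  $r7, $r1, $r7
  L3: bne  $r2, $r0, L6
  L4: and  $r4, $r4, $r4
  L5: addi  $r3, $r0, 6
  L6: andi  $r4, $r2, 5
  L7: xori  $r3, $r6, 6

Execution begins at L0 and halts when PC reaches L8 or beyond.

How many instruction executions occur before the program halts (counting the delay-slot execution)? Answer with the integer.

7

  step pc=0: ori   $r0, $r5, 9  regs=(0,8,14,4,1,2,13,2)
  step pc=1: xori  $r1, $r7, 6  regs=(0,4,14,4,1,2,13,2)
  step pc=2: nor  $r7, $r1, $r7  regs=(0,4,14,4,1,2,13,65529)
  step pc=3: bne  $r2, $r0, L6  cond=T  regs=(0,4,14,4,1,2,13,65529)
  step pc=4: and  $r4, $r4, $r4  regs=(0,4,14,4,1,2,13,65529)
  step pc=6: andi  $r4, $r2, 5  regs=(0,4,14,4,4,2,13,65529)
  step pc=7: xori  $r3, $r6, 6  regs=(0,4,14,11,4,2,13,65529)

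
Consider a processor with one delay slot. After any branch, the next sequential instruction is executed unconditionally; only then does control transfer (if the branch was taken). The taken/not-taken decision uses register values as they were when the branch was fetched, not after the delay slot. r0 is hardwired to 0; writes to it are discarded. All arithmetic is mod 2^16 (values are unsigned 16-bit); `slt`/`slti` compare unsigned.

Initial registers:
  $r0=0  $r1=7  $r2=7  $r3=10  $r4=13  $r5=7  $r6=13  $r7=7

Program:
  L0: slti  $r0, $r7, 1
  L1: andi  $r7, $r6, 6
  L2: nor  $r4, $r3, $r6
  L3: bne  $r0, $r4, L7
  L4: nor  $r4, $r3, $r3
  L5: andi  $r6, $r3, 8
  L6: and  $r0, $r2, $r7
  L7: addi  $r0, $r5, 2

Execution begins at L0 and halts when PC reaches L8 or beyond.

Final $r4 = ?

[0] slti  $r0, $r7, 1  →  {$r0:0, $r1:7, $r2:7, $r3:10, $r4:13, $r5:7, $r6:13, $r7:7}
[1] andi  $r7, $r6, 6  →  {$r0:0, $r1:7, $r2:7, $r3:10, $r4:13, $r5:7, $r6:13, $r7:4}
[2] nor  $r4, $r3, $r6  →  {$r0:0, $r1:7, $r2:7, $r3:10, $r4:65520, $r5:7, $r6:13, $r7:4}
[3] bne  $r0, $r4, L7  →  {$r0:0, $r1:7, $r2:7, $r3:10, $r4:65520, $r5:7, $r6:13, $r7:4}  ⟨branch taken⟩
[4] nor  $r4, $r3, $r3  →  {$r0:0, $r1:7, $r2:7, $r3:10, $r4:65525, $r5:7, $r6:13, $r7:4}
[7] addi  $r0, $r5, 2  →  {$r0:0, $r1:7, $r2:7, $r3:10, $r4:65525, $r5:7, $r6:13, $r7:4}

65525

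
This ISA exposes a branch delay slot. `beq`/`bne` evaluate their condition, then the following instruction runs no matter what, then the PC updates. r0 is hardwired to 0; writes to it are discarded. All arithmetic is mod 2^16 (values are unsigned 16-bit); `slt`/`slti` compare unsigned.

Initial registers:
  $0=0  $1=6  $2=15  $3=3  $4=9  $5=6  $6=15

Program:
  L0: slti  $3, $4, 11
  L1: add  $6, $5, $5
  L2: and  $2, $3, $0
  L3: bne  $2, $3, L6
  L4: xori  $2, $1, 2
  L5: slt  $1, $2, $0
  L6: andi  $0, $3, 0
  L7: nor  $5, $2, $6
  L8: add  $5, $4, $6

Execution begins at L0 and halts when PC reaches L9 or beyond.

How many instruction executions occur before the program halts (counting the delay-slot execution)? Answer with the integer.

#0 slti  $3, $4, 11 ; 0/6/15/1/9/6/15
#1 add  $6, $5, $5 ; 0/6/15/1/9/6/12
#2 and  $2, $3, $0 ; 0/6/0/1/9/6/12
#3 bne  $2, $3, L6 ; 0/6/0/1/9/6/12 ; →target
#4 xori  $2, $1, 2 ; 0/6/4/1/9/6/12
#6 andi  $0, $3, 0 ; 0/6/4/1/9/6/12
#7 nor  $5, $2, $6 ; 0/6/4/1/9/65523/12
#8 add  $5, $4, $6 ; 0/6/4/1/9/21/12

8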